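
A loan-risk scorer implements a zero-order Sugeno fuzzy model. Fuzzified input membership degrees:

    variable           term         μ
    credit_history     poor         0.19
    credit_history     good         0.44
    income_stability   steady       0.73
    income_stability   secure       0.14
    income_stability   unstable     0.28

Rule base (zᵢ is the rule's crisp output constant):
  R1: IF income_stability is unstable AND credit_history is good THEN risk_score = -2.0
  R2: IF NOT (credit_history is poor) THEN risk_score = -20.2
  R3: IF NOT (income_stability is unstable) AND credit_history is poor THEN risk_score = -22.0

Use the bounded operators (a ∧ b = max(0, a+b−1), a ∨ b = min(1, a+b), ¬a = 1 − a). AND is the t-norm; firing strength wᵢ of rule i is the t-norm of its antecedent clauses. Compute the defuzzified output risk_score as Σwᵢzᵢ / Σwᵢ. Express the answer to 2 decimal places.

-20.20

R1 (z=-2.0): unstable=0.28, good=0.44; AND[max(0, a+b−1)] → w = 0.00
R2 (z=-20.2): ¬poor=1−0.19=0.81 → w = 0.81
R3 (z=-22.0): ¬unstable=1−0.28=0.72, poor=0.19; AND[max(0, a+b−1)] → w = 0.00
Weighted average = (0.00·-2.0 + 0.81·-20.2 + 0.00·-22.0) / (0.00 + 0.81 + 0.00)
  = -16.3620 / 0.8100 = -20.20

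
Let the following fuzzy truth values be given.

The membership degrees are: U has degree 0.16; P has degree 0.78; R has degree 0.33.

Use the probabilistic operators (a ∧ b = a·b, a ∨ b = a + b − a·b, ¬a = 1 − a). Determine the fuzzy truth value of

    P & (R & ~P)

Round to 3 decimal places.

~P = 1 − 0.7800 = 0.2200
R & ~P = a·b on (0.3300, 0.2200) = 0.0726
P & (R & ~P) = a·b on (0.7800, 0.0726) = 0.0566

0.057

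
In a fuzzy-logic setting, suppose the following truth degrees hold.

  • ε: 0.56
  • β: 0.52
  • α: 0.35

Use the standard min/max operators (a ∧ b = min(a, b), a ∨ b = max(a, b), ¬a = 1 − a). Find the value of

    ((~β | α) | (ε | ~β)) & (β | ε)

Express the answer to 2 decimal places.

0.56

~β = 1 − 0.52 = 0.48
~β | α = max(a, b) on (0.48, 0.35) = 0.48
~β = 1 − 0.52 = 0.48
ε | ~β = max(a, b) on (0.56, 0.48) = 0.56
(~β | α) | (ε | ~β) = max(a, b) on (0.48, 0.56) = 0.56
β | ε = max(a, b) on (0.52, 0.56) = 0.56
((~β | α) | (ε | ~β)) & (β | ε) = min(a, b) on (0.56, 0.56) = 0.56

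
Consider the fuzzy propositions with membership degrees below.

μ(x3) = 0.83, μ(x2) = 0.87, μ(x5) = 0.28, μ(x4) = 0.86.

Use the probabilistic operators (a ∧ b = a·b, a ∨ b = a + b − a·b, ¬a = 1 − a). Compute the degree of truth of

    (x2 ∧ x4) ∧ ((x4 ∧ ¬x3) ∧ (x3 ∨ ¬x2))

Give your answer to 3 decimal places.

0.093

x2 ∧ x4 = a·b on (0.8700, 0.8600) = 0.7482
¬x3 = 1 − 0.8300 = 0.1700
x4 ∧ ¬x3 = a·b on (0.8600, 0.1700) = 0.1462
¬x2 = 1 − 0.8700 = 0.1300
x3 ∨ ¬x2 = a + b − a·b on (0.8300, 0.1300) = 0.8521
(x4 ∧ ¬x3) ∧ (x3 ∨ ¬x2) = a·b on (0.1462, 0.8521) = 0.1246
(x2 ∧ x4) ∧ ((x4 ∧ ¬x3) ∧ (x3 ∨ ¬x2)) = a·b on (0.7482, 0.1246) = 0.0932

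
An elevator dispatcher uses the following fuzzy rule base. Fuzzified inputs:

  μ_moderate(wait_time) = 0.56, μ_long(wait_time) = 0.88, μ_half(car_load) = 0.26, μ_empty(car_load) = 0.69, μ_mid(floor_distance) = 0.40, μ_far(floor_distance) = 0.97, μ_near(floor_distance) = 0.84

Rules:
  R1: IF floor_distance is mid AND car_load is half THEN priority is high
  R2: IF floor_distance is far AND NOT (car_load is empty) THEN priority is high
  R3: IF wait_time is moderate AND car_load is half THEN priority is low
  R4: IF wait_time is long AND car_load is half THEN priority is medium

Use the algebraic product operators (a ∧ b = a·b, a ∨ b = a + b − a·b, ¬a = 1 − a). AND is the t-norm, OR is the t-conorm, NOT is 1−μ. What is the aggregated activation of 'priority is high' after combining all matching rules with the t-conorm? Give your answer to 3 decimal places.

0.373

R1: mid=0.40, half=0.26; AND[a·b] → w = 0.1040
R2: far=0.97, ¬empty=1−0.69=0.31; AND[a·b] → w = 0.3007
R3: moderate=0.56, half=0.26; AND[a·b] → w = 0.1456
R4: long=0.88, half=0.26; AND[a·b] → w = 0.2288
Rules with consequent 'high': {R1, R2} → strengths 0.1040, 0.3007
Aggregate via t-conorm [a + b − a·b]: 0.3734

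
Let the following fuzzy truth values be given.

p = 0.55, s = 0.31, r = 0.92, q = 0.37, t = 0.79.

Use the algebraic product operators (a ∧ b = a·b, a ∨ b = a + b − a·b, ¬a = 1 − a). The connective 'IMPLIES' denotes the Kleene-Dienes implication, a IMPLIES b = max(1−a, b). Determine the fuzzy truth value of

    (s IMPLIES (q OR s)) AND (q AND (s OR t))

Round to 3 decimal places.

q OR s = a + b − a·b on (0.3700, 0.3100) = 0.5653
s IMPLIES (q OR s)  [Kleene-Dienes: max(1−a, b)] with a=0.3100, b=0.5653 → 0.6900
s OR t = a + b − a·b on (0.3100, 0.7900) = 0.8551
q AND (s OR t) = a·b on (0.3700, 0.8551) = 0.3164
(s IMPLIES (q OR s)) AND (q AND (s OR t)) = a·b on (0.6900, 0.3164) = 0.2183

0.218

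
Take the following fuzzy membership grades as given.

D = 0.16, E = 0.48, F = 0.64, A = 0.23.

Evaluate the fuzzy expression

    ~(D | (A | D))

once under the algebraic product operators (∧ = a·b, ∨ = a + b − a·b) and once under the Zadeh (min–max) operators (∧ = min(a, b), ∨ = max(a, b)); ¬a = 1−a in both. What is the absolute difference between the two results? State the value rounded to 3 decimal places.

Under algebraic product:
  A | D = a + b − a·b on (0.2300, 0.1600) = 0.3532
  D | (A | D) = a + b − a·b on (0.1600, 0.3532) = 0.4567
  ~(D | (A | D)) = 1 − 0.4567 = 0.5433
  → value = 0.5433
Under Zadeh (min–max):
  A | D = max(a, b) on (0.23, 0.16) = 0.23
  D | (A | D) = max(a, b) on (0.16, 0.23) = 0.23
  ~(D | (A | D)) = 1 − 0.23 = 0.77
  → value = 0.7700
|0.5433 − 0.7700| = 0.227

0.227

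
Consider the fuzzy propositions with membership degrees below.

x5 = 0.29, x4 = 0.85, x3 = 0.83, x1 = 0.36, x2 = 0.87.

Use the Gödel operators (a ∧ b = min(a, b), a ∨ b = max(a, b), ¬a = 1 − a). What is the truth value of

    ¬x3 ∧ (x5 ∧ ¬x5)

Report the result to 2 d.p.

¬x3 = 1 − 0.83 = 0.17
¬x5 = 1 − 0.29 = 0.71
x5 ∧ ¬x5 = min(a, b) on (0.29, 0.71) = 0.29
¬x3 ∧ (x5 ∧ ¬x5) = min(a, b) on (0.17, 0.29) = 0.17

0.17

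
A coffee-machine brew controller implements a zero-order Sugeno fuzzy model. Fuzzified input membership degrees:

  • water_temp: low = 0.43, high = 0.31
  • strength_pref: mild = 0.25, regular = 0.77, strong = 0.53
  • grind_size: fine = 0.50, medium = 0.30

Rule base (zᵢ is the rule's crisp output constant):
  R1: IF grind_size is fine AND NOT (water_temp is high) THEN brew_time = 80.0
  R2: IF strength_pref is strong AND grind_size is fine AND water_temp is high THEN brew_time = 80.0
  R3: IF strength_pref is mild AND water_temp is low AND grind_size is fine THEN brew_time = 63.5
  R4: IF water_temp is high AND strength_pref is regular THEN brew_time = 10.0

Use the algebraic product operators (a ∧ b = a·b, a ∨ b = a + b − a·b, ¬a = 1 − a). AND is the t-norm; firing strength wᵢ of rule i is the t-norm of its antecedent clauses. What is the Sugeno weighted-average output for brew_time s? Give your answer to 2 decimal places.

R1 (z=80.0): fine=0.50, ¬high=1−0.31=0.69; AND[a·b] → w = 0.3450
R2 (z=80.0): strong=0.53, fine=0.50, high=0.31; AND[a·b] → w = 0.0822
R3 (z=63.5): mild=0.25, low=0.43, fine=0.50; AND[a·b] → w = 0.0537
R4 (z=10.0): high=0.31, regular=0.77; AND[a·b] → w = 0.2387
Weighted average = (0.3450·80.0 + 0.0822·80.0 + 0.0537·63.5 + 0.2387·10.0) / (0.3450 + 0.0822 + 0.0537 + 0.2387)
  = 39.9721 / 0.7196 = 55.55

55.55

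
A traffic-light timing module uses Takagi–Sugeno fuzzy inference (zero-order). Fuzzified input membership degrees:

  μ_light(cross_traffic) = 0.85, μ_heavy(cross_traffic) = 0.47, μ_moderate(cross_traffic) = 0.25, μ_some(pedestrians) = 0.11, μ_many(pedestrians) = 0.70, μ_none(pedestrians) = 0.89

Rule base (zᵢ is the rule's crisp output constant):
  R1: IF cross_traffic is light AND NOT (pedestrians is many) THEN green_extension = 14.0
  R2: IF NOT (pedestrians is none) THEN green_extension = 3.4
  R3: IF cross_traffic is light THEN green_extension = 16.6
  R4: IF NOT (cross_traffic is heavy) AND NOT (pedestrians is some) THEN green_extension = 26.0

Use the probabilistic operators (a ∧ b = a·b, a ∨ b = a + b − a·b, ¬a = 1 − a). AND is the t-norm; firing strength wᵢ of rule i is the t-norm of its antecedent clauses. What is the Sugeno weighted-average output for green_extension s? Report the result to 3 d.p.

R1 (z=14.0): light=0.85, ¬many=1−0.70=0.30; AND[a·b] → w = 0.2550
R2 (z=3.4): ¬none=1−0.89=0.11 → w = 0.1100
R3 (z=16.6): light=0.85 → w = 0.8500
R4 (z=26.0): ¬heavy=1−0.47=0.53, ¬some=1−0.11=0.89; AND[a·b] → w = 0.4717
Weighted average = (0.2550·14.0 + 0.1100·3.4 + 0.8500·16.6 + 0.4717·26.0) / (0.2550 + 0.1100 + 0.8500 + 0.4717)
  = 30.3182 / 1.6867 = 17.975

17.975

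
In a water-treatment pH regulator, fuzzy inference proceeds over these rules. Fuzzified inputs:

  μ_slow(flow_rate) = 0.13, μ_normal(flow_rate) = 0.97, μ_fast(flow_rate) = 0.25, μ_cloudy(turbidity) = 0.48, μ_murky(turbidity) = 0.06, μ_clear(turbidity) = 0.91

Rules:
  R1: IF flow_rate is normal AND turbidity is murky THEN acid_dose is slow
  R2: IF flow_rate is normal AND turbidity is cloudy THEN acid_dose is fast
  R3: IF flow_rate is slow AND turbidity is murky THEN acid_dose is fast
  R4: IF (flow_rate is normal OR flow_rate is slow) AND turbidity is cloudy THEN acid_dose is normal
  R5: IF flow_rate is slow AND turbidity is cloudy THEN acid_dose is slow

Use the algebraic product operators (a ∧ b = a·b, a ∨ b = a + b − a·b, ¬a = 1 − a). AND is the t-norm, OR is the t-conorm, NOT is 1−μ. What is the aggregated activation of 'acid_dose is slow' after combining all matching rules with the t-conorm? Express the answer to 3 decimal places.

0.117

R1: normal=0.97, murky=0.06; AND[a·b] → w = 0.0582
R2: normal=0.97, cloudy=0.48; AND[a·b] → w = 0.4656
R3: slow=0.13, murky=0.06; AND[a·b] → w = 0.0078
R4: (normal=0.97 OR slow=0.13) = 0.9739; AND[a·b] with cloudy=0.48 → w = 0.4675
R5: slow=0.13, cloudy=0.48; AND[a·b] → w = 0.0624
Rules with consequent 'slow': {R1, R5} → strengths 0.0582, 0.0624
Aggregate via t-conorm [a + b − a·b]: 0.1170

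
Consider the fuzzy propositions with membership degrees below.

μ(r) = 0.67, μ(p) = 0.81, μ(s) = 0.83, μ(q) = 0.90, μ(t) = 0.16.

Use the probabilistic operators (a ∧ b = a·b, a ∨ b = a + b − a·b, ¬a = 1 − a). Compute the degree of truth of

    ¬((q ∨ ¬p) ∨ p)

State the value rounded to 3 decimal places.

¬p = 1 − 0.8100 = 0.1900
q ∨ ¬p = a + b − a·b on (0.9000, 0.1900) = 0.9190
(q ∨ ¬p) ∨ p = a + b − a·b on (0.9190, 0.8100) = 0.9846
¬((q ∨ ¬p) ∨ p) = 1 − 0.9846 = 0.0154

0.015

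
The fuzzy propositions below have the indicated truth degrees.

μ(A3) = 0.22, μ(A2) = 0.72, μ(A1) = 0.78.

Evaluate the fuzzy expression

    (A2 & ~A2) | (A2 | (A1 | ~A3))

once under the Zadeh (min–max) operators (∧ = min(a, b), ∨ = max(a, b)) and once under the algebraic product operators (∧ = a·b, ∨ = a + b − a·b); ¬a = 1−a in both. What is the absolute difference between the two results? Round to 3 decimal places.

Under Zadeh (min–max):
  ~A2 = 1 − 0.72 = 0.28
  A2 & ~A2 = min(a, b) on (0.72, 0.28) = 0.28
  ~A3 = 1 − 0.22 = 0.78
  A1 | ~A3 = max(a, b) on (0.78, 0.78) = 0.78
  A2 | (A1 | ~A3) = max(a, b) on (0.72, 0.78) = 0.78
  (A2 & ~A2) | (A2 | (A1 | ~A3)) = max(a, b) on (0.28, 0.78) = 0.78
  → value = 0.7800
Under algebraic product:
  ~A2 = 1 − 0.7200 = 0.2800
  A2 & ~A2 = a·b on (0.7200, 0.2800) = 0.2016
  ~A3 = 1 − 0.2200 = 0.7800
  A1 | ~A3 = a + b − a·b on (0.7800, 0.7800) = 0.9516
  A2 | (A1 | ~A3) = a + b − a·b on (0.7200, 0.9516) = 0.9864
  (A2 & ~A2) | (A2 | (A1 | ~A3)) = a + b − a·b on (0.2016, 0.9864) = 0.9892
  → value = 0.9892
|0.7800 − 0.9892| = 0.209

0.209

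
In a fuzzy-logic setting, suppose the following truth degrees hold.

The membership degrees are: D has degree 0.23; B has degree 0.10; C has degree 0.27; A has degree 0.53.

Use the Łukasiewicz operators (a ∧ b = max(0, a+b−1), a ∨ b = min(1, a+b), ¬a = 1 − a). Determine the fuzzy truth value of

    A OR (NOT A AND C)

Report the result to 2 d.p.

NOT A = 1 − 0.53 = 0.47
NOT A AND C = max(0, a+b−1) on (0.47, 0.27) = 0.00
A OR (NOT A AND C) = min(1, a+b) on (0.53, 0.00) = 0.53

0.53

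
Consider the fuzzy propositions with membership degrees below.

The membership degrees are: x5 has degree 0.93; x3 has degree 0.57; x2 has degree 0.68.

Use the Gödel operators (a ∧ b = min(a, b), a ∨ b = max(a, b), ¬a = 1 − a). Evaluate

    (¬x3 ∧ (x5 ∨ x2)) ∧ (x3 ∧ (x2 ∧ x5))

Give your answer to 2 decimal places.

0.43

¬x3 = 1 − 0.57 = 0.43
x5 ∨ x2 = max(a, b) on (0.93, 0.68) = 0.93
¬x3 ∧ (x5 ∨ x2) = min(a, b) on (0.43, 0.93) = 0.43
x2 ∧ x5 = min(a, b) on (0.68, 0.93) = 0.68
x3 ∧ (x2 ∧ x5) = min(a, b) on (0.57, 0.68) = 0.57
(¬x3 ∧ (x5 ∨ x2)) ∧ (x3 ∧ (x2 ∧ x5)) = min(a, b) on (0.43, 0.57) = 0.43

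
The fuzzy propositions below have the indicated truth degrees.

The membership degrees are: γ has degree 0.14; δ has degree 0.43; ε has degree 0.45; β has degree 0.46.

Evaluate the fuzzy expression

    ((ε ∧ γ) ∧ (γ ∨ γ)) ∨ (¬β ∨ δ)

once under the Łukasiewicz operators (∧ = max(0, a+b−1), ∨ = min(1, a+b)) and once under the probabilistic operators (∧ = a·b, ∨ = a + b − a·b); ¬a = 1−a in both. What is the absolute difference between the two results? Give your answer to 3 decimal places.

0.228

Under Łukasiewicz:
  ε ∧ γ = max(0, a+b−1) on (0.45, 0.14) = 0.00
  γ ∨ γ = min(1, a+b) on (0.14, 0.14) = 0.28
  (ε ∧ γ) ∧ (γ ∨ γ) = max(0, a+b−1) on (0.00, 0.28) = 0.00
  ¬β = 1 − 0.46 = 0.54
  ¬β ∨ δ = min(1, a+b) on (0.54, 0.43) = 0.97
  ((ε ∧ γ) ∧ (γ ∨ γ)) ∨ (¬β ∨ δ) = min(1, a+b) on (0.00, 0.97) = 0.97
  → value = 0.9700
Under probabilistic:
  ε ∧ γ = a·b on (0.4500, 0.1400) = 0.0630
  γ ∨ γ = a + b − a·b on (0.1400, 0.1400) = 0.2604
  (ε ∧ γ) ∧ (γ ∨ γ) = a·b on (0.0630, 0.2604) = 0.0164
  ¬β = 1 − 0.4600 = 0.5400
  ¬β ∨ δ = a + b − a·b on (0.5400, 0.4300) = 0.7378
  ((ε ∧ γ) ∧ (γ ∨ γ)) ∨ (¬β ∨ δ) = a + b − a·b on (0.0164, 0.7378) = 0.7421
  → value = 0.7421
|0.9700 − 0.7421| = 0.228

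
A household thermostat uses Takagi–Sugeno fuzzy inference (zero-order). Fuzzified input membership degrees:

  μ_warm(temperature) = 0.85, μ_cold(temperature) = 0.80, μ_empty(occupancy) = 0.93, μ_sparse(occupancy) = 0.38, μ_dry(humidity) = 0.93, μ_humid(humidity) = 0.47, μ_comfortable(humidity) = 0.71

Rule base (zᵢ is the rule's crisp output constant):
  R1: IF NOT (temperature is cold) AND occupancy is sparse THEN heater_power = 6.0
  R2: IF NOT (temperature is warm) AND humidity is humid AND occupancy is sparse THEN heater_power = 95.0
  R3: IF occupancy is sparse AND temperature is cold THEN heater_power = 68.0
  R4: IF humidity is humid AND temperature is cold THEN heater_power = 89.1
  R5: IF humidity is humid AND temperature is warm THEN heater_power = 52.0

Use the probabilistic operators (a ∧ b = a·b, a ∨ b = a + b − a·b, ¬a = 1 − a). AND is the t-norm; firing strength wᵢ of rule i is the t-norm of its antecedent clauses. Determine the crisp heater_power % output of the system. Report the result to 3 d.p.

65.930

R1 (z=6.0): ¬cold=1−0.80=0.20, sparse=0.38; AND[a·b] → w = 0.0760
R2 (z=95.0): ¬warm=1−0.85=0.15, humid=0.47, sparse=0.38; AND[a·b] → w = 0.0268
R3 (z=68.0): sparse=0.38, cold=0.80; AND[a·b] → w = 0.3040
R4 (z=89.1): humid=0.47, cold=0.80; AND[a·b] → w = 0.3760
R5 (z=52.0): humid=0.47, warm=0.85; AND[a·b] → w = 0.3995
Weighted average = (0.0760·6.0 + 0.0268·95.0 + 0.3040·68.0 + 0.3760·89.1 + 0.3995·52.0) / (0.0760 + 0.0268 + 0.3040 + 0.3760 + 0.3995)
  = 77.9487 / 1.1823 = 65.930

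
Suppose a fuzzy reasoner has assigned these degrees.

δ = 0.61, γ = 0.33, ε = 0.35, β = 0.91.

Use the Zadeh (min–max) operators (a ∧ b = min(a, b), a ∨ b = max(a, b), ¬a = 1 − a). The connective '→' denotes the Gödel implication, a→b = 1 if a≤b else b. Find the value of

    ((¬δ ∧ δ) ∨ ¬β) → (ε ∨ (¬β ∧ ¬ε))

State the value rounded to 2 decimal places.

0.35

¬δ = 1 − 0.61 = 0.39
¬δ ∧ δ = min(a, b) on (0.39, 0.61) = 0.39
¬β = 1 − 0.91 = 0.09
(¬δ ∧ δ) ∨ ¬β = max(a, b) on (0.39, 0.09) = 0.39
¬β = 1 − 0.91 = 0.09
¬ε = 1 − 0.35 = 0.65
¬β ∧ ¬ε = min(a, b) on (0.09, 0.65) = 0.09
ε ∨ (¬β ∧ ¬ε) = max(a, b) on (0.35, 0.09) = 0.35
((¬δ ∧ δ) ∨ ¬β) → (ε ∨ (¬β ∧ ¬ε))  [Gödel: 1 if a≤b else b] with a=0.39, b=0.35 → 0.35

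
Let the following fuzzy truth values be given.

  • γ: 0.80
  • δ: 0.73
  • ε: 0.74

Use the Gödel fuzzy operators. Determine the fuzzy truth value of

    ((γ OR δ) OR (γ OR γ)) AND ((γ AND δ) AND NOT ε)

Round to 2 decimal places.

0.26

γ OR δ = max(a, b) on (0.80, 0.73) = 0.80
γ OR γ = max(a, b) on (0.80, 0.80) = 0.80
(γ OR δ) OR (γ OR γ) = max(a, b) on (0.80, 0.80) = 0.80
γ AND δ = min(a, b) on (0.80, 0.73) = 0.73
NOT ε = 1 − 0.74 = 0.26
(γ AND δ) AND NOT ε = min(a, b) on (0.73, 0.26) = 0.26
((γ OR δ) OR (γ OR γ)) AND ((γ AND δ) AND NOT ε) = min(a, b) on (0.80, 0.26) = 0.26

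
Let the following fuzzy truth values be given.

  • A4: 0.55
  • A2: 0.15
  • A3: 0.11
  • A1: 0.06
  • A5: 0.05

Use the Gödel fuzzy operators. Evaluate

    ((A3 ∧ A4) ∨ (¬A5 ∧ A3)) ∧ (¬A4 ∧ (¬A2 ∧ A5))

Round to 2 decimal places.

0.05

A3 ∧ A4 = min(a, b) on (0.11, 0.55) = 0.11
¬A5 = 1 − 0.05 = 0.95
¬A5 ∧ A3 = min(a, b) on (0.95, 0.11) = 0.11
(A3 ∧ A4) ∨ (¬A5 ∧ A3) = max(a, b) on (0.11, 0.11) = 0.11
¬A4 = 1 − 0.55 = 0.45
¬A2 = 1 − 0.15 = 0.85
¬A2 ∧ A5 = min(a, b) on (0.85, 0.05) = 0.05
¬A4 ∧ (¬A2 ∧ A5) = min(a, b) on (0.45, 0.05) = 0.05
((A3 ∧ A4) ∨ (¬A5 ∧ A3)) ∧ (¬A4 ∧ (¬A2 ∧ A5)) = min(a, b) on (0.11, 0.05) = 0.05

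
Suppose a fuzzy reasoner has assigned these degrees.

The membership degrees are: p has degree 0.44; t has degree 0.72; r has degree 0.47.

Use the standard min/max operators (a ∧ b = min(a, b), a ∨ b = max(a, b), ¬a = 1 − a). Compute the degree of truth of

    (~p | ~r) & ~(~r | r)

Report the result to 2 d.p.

~p = 1 − 0.44 = 0.56
~r = 1 − 0.47 = 0.53
~p | ~r = max(a, b) on (0.56, 0.53) = 0.56
~r = 1 − 0.47 = 0.53
~r | r = max(a, b) on (0.53, 0.47) = 0.53
~(~r | r) = 1 − 0.53 = 0.47
(~p | ~r) & ~(~r | r) = min(a, b) on (0.56, 0.47) = 0.47

0.47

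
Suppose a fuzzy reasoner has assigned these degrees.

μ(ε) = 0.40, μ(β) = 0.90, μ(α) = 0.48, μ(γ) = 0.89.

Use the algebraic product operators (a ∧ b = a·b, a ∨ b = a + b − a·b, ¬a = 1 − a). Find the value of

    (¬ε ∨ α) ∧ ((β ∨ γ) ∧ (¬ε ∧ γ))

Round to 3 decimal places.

0.418

¬ε = 1 − 0.4000 = 0.6000
¬ε ∨ α = a + b − a·b on (0.6000, 0.4800) = 0.7920
β ∨ γ = a + b − a·b on (0.9000, 0.8900) = 0.9890
¬ε = 1 − 0.4000 = 0.6000
¬ε ∧ γ = a·b on (0.6000, 0.8900) = 0.5340
(β ∨ γ) ∧ (¬ε ∧ γ) = a·b on (0.9890, 0.5340) = 0.5281
(¬ε ∨ α) ∧ ((β ∨ γ) ∧ (¬ε ∧ γ)) = a·b on (0.7920, 0.5281) = 0.4183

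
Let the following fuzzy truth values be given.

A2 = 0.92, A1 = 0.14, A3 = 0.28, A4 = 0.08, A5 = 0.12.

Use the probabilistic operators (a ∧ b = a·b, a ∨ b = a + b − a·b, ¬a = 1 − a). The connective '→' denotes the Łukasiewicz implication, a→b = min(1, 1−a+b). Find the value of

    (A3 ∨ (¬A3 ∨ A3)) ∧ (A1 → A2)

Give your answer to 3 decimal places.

¬A3 = 1 − 0.2800 = 0.7200
¬A3 ∨ A3 = a + b − a·b on (0.7200, 0.2800) = 0.7984
A3 ∨ (¬A3 ∨ A3) = a + b − a·b on (0.2800, 0.7984) = 0.8548
A1 → A2  [Łukasiewicz: min(1, 1−a+b)] with a=0.1400, b=0.9200 → 1.0000
(A3 ∨ (¬A3 ∨ A3)) ∧ (A1 → A2) = a·b on (0.8548, 1.0000) = 0.8548

0.855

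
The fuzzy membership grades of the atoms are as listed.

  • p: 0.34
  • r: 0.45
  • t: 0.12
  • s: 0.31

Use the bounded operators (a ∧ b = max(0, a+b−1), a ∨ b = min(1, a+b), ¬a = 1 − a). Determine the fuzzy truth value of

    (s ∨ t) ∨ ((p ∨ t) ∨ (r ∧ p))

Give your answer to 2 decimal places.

s ∨ t = min(1, a+b) on (0.31, 0.12) = 0.43
p ∨ t = min(1, a+b) on (0.34, 0.12) = 0.46
r ∧ p = max(0, a+b−1) on (0.45, 0.34) = 0.00
(p ∨ t) ∨ (r ∧ p) = min(1, a+b) on (0.46, 0.00) = 0.46
(s ∨ t) ∨ ((p ∨ t) ∨ (r ∧ p)) = min(1, a+b) on (0.43, 0.46) = 0.89

0.89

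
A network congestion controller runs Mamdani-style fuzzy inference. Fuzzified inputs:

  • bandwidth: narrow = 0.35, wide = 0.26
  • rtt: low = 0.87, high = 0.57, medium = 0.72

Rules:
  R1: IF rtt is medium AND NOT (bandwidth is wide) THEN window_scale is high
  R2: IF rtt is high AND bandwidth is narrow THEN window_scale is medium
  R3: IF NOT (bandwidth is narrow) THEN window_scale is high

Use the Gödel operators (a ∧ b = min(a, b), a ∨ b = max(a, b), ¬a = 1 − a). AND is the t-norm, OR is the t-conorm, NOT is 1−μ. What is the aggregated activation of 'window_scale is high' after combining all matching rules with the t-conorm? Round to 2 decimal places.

R1: medium=0.72, ¬wide=1−0.26=0.74; AND[min(a, b)] → w = 0.72
R2: high=0.57, narrow=0.35; AND[min(a, b)] → w = 0.35
R3: ¬narrow=1−0.35=0.65 → w = 0.65
Rules with consequent 'high': {R1, R3} → strengths 0.72, 0.65
Aggregate via t-conorm [max(a, b)]: 0.72

0.72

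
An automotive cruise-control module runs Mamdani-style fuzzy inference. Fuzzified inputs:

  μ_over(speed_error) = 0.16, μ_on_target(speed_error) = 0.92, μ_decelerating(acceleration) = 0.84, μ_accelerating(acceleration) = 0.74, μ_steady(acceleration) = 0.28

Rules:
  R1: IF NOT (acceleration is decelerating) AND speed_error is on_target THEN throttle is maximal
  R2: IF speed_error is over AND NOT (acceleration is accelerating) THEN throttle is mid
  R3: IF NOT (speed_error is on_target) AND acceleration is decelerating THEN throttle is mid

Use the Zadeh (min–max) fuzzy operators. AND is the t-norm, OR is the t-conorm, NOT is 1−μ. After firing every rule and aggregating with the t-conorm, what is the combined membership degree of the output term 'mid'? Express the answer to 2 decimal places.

R1: ¬decelerating=1−0.84=0.16, on_target=0.92; AND[min(a, b)] → w = 0.16
R2: over=0.16, ¬accelerating=1−0.74=0.26; AND[min(a, b)] → w = 0.16
R3: ¬on_target=1−0.92=0.08, decelerating=0.84; AND[min(a, b)] → w = 0.08
Rules with consequent 'mid': {R2, R3} → strengths 0.16, 0.08
Aggregate via t-conorm [max(a, b)]: 0.16

0.16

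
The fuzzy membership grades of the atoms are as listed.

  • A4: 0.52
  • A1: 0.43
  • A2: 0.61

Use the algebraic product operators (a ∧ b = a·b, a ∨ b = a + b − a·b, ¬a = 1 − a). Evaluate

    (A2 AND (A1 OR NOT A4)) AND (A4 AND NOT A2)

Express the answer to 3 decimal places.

0.087

NOT A4 = 1 − 0.5200 = 0.4800
A1 OR NOT A4 = a + b − a·b on (0.4300, 0.4800) = 0.7036
A2 AND (A1 OR NOT A4) = a·b on (0.6100, 0.7036) = 0.4292
NOT A2 = 1 − 0.6100 = 0.3900
A4 AND NOT A2 = a·b on (0.5200, 0.3900) = 0.2028
(A2 AND (A1 OR NOT A4)) AND (A4 AND NOT A2) = a·b on (0.4292, 0.2028) = 0.0870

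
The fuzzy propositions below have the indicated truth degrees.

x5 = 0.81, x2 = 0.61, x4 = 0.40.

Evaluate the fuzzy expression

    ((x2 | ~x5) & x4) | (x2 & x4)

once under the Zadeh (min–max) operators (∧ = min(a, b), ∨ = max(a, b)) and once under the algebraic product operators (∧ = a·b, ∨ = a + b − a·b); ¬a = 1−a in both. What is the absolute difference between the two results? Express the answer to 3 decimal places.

0.051

Under Zadeh (min–max):
  ~x5 = 1 − 0.81 = 0.19
  x2 | ~x5 = max(a, b) on (0.61, 0.19) = 0.61
  (x2 | ~x5) & x4 = min(a, b) on (0.61, 0.40) = 0.40
  x2 & x4 = min(a, b) on (0.61, 0.40) = 0.40
  ((x2 | ~x5) & x4) | (x2 & x4) = max(a, b) on (0.40, 0.40) = 0.40
  → value = 0.4000
Under algebraic product:
  ~x5 = 1 − 0.8100 = 0.1900
  x2 | ~x5 = a + b − a·b on (0.6100, 0.1900) = 0.6841
  (x2 | ~x5) & x4 = a·b on (0.6841, 0.4000) = 0.2736
  x2 & x4 = a·b on (0.6100, 0.4000) = 0.2440
  ((x2 | ~x5) & x4) | (x2 & x4) = a + b − a·b on (0.2736, 0.2440) = 0.4509
  → value = 0.4509
|0.4000 − 0.4509| = 0.051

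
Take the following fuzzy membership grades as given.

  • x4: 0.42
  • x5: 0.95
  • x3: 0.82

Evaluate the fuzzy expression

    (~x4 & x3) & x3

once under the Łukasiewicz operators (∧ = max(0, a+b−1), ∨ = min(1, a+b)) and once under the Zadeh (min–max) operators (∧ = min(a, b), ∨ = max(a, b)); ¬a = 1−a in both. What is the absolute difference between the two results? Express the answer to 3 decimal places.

Under Łukasiewicz:
  ~x4 = 1 − 0.42 = 0.58
  ~x4 & x3 = max(0, a+b−1) on (0.58, 0.82) = 0.40
  (~x4 & x3) & x3 = max(0, a+b−1) on (0.40, 0.82) = 0.22
  → value = 0.2200
Under Zadeh (min–max):
  ~x4 = 1 − 0.42 = 0.58
  ~x4 & x3 = min(a, b) on (0.58, 0.82) = 0.58
  (~x4 & x3) & x3 = min(a, b) on (0.58, 0.82) = 0.58
  → value = 0.5800
|0.2200 − 0.5800| = 0.360

0.360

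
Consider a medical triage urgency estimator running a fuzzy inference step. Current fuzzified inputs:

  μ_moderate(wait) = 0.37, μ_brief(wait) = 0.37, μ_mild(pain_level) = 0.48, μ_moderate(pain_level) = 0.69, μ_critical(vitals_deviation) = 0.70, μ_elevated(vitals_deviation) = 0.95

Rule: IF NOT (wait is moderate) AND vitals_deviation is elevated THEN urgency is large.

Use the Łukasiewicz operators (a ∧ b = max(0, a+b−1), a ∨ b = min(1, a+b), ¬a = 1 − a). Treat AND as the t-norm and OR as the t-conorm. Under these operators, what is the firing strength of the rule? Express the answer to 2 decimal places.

0.58

firing strength: ¬moderate=1−0.37=0.63, elevated=0.95; AND[max(0, a+b−1)] → w = 0.58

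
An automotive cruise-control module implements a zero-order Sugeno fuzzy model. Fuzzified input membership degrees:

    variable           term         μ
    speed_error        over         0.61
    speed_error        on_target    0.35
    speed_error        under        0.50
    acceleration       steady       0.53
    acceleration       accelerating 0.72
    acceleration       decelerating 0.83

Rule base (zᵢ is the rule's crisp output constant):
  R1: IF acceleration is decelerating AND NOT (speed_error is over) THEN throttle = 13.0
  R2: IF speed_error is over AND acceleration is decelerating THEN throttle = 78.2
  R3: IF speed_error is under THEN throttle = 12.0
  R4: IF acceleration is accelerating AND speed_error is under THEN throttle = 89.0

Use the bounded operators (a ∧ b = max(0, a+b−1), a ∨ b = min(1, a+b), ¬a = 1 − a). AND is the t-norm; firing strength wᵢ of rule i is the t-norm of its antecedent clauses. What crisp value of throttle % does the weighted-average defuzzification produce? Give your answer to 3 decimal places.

R1 (z=13.0): decelerating=0.83, ¬over=1−0.61=0.39; AND[max(0, a+b−1)] → w = 0.22
R2 (z=78.2): over=0.61, decelerating=0.83; AND[max(0, a+b−1)] → w = 0.44
R3 (z=12.0): under=0.50 → w = 0.50
R4 (z=89.0): accelerating=0.72, under=0.50; AND[max(0, a+b−1)] → w = 0.22
Weighted average = (0.22·13.0 + 0.44·78.2 + 0.50·12.0 + 0.22·89.0) / (0.22 + 0.44 + 0.50 + 0.22)
  = 62.8480 / 1.3800 = 45.542

45.542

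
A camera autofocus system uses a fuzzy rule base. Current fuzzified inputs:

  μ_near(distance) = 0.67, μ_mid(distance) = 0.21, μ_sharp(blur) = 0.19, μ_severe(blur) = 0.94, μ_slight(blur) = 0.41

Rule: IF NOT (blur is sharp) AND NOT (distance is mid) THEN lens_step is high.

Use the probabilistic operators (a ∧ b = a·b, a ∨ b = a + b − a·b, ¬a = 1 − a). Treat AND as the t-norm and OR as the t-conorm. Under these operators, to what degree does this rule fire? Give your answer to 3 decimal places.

firing strength: ¬sharp=1−0.19=0.81, ¬mid=1−0.21=0.79; AND[a·b] → w = 0.6399

0.640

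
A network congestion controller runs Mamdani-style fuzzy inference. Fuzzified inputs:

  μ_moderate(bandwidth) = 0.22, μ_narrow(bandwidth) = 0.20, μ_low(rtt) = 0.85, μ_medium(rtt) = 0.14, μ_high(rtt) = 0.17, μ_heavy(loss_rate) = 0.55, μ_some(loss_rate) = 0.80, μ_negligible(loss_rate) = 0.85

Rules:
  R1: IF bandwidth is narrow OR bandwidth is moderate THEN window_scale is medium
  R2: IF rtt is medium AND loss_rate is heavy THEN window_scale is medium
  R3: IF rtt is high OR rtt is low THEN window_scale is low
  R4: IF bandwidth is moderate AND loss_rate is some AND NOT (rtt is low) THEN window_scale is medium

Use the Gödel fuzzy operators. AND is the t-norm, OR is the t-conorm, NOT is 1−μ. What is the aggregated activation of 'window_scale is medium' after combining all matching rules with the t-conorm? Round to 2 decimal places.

R1: narrow=0.20, moderate=0.22; OR[max(a, b)] → w = 0.22
R2: medium=0.14, heavy=0.55; AND[min(a, b)] → w = 0.14
R3: high=0.17, low=0.85; OR[max(a, b)] → w = 0.85
R4: moderate=0.22, some=0.80, ¬low=1−0.85=0.15; AND[min(a, b)] → w = 0.15
Rules with consequent 'medium': {R1, R2, R4} → strengths 0.22, 0.14, 0.15
Aggregate via t-conorm [max(a, b)]: 0.22

0.22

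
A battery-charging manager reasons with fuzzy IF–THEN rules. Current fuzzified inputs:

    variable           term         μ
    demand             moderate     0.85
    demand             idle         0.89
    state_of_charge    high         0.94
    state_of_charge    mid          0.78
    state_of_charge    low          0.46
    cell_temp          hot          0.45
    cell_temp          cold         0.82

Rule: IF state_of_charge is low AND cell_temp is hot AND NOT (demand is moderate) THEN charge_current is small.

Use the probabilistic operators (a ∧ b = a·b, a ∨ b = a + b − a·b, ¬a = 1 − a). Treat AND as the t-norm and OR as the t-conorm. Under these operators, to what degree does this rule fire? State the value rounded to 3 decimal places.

0.031

firing strength: low=0.46, hot=0.45, ¬moderate=1−0.85=0.15; AND[a·b] → w = 0.0311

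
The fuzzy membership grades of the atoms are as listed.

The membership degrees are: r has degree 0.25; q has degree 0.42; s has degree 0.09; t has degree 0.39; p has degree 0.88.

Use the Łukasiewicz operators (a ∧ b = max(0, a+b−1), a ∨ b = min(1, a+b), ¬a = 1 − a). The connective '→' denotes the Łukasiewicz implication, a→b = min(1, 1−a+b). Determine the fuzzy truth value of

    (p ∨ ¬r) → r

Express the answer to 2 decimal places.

0.25

¬r = 1 − 0.25 = 0.75
p ∨ ¬r = min(1, a+b) on (0.88, 0.75) = 1.00
(p ∨ ¬r) → r  [Łukasiewicz: min(1, 1−a+b)] with a=1.00, b=0.25 → 0.25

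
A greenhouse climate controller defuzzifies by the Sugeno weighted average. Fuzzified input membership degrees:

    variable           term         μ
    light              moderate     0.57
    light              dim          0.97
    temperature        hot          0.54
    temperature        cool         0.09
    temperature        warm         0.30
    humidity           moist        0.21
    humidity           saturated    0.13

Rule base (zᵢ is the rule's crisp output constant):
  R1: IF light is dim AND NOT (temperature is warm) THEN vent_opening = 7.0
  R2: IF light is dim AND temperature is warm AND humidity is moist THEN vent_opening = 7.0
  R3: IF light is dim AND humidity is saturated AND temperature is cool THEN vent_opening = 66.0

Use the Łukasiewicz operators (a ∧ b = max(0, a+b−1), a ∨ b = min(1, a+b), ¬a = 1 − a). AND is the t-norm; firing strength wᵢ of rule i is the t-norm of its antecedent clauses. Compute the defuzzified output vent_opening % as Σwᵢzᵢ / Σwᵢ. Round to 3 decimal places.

7.000

R1 (z=7.0): dim=0.97, ¬warm=1−0.30=0.70; AND[max(0, a+b−1)] → w = 0.67
R2 (z=7.0): dim=0.97, warm=0.30, moist=0.21; AND[max(0, a+b−1)] → w = 0.00
R3 (z=66.0): dim=0.97, saturated=0.13, cool=0.09; AND[max(0, a+b−1)] → w = 0.00
Weighted average = (0.67·7.0 + 0.00·7.0 + 0.00·66.0) / (0.67 + 0.00 + 0.00)
  = 4.6900 / 0.6700 = 7.000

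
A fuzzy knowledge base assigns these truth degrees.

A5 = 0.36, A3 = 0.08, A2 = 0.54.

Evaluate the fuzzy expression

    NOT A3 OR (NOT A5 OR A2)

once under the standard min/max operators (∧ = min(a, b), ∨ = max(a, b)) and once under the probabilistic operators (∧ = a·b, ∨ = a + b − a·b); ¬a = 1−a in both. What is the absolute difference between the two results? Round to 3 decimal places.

0.067

Under standard min/max:
  NOT A3 = 1 − 0.08 = 0.92
  NOT A5 = 1 − 0.36 = 0.64
  NOT A5 OR A2 = max(a, b) on (0.64, 0.54) = 0.64
  NOT A3 OR (NOT A5 OR A2) = max(a, b) on (0.92, 0.64) = 0.92
  → value = 0.9200
Under probabilistic:
  NOT A3 = 1 − 0.0800 = 0.9200
  NOT A5 = 1 − 0.3600 = 0.6400
  NOT A5 OR A2 = a + b − a·b on (0.6400, 0.5400) = 0.8344
  NOT A3 OR (NOT A5 OR A2) = a + b − a·b on (0.9200, 0.8344) = 0.9868
  → value = 0.9868
|0.9200 − 0.9868| = 0.067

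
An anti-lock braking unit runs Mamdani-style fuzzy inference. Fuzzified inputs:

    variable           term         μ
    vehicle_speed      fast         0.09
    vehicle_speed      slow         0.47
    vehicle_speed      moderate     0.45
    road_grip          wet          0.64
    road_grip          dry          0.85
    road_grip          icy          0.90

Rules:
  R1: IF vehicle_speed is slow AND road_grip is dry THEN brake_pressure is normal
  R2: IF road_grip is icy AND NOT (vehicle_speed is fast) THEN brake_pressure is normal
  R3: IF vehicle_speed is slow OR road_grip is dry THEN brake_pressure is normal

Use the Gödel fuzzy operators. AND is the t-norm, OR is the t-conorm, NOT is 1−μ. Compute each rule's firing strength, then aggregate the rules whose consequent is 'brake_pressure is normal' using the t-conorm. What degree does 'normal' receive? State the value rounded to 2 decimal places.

0.90

R1: slow=0.47, dry=0.85; AND[min(a, b)] → w = 0.47
R2: icy=0.90, ¬fast=1−0.09=0.91; AND[min(a, b)] → w = 0.90
R3: slow=0.47, dry=0.85; OR[max(a, b)] → w = 0.85
Rules with consequent 'normal': {R1, R2, R3} → strengths 0.47, 0.90, 0.85
Aggregate via t-conorm [max(a, b)]: 0.90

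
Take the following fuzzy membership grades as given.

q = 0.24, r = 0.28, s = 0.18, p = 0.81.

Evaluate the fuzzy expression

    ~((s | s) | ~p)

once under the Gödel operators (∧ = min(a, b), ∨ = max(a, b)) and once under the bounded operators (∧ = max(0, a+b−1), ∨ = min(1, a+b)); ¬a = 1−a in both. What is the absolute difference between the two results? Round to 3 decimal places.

0.360

Under Gödel:
  s | s = max(a, b) on (0.18, 0.18) = 0.18
  ~p = 1 − 0.81 = 0.19
  (s | s) | ~p = max(a, b) on (0.18, 0.19) = 0.19
  ~((s | s) | ~p) = 1 − 0.19 = 0.81
  → value = 0.8100
Under bounded:
  s | s = min(1, a+b) on (0.18, 0.18) = 0.36
  ~p = 1 − 0.81 = 0.19
  (s | s) | ~p = min(1, a+b) on (0.36, 0.19) = 0.55
  ~((s | s) | ~p) = 1 − 0.55 = 0.45
  → value = 0.4500
|0.8100 − 0.4500| = 0.360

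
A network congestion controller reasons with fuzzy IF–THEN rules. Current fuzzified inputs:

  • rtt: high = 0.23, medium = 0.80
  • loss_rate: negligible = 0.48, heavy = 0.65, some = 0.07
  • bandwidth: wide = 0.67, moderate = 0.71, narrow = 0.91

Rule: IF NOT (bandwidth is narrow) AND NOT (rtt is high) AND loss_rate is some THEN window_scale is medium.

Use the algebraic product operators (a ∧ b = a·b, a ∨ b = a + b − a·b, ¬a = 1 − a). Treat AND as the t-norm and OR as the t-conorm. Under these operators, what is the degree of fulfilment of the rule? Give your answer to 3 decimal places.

0.005

firing strength: ¬narrow=1−0.91=0.09, ¬high=1−0.23=0.77, some=0.07; AND[a·b] → w = 0.0049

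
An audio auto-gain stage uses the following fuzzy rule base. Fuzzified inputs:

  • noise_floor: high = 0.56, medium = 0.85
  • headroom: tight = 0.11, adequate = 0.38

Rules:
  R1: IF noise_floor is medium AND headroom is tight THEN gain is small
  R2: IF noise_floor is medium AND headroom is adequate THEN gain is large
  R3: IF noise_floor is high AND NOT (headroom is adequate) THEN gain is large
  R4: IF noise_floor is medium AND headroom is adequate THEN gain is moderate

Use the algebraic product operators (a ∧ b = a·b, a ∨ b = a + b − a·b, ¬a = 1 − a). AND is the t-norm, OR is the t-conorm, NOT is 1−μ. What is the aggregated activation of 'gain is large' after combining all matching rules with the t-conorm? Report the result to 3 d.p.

R1: medium=0.85, tight=0.11; AND[a·b] → w = 0.0935
R2: medium=0.85, adequate=0.38; AND[a·b] → w = 0.3230
R3: high=0.56, ¬adequate=1−0.38=0.62; AND[a·b] → w = 0.3472
R4: medium=0.85, adequate=0.38; AND[a·b] → w = 0.3230
Rules with consequent 'large': {R2, R3} → strengths 0.3230, 0.3472
Aggregate via t-conorm [a + b − a·b]: 0.5581

0.558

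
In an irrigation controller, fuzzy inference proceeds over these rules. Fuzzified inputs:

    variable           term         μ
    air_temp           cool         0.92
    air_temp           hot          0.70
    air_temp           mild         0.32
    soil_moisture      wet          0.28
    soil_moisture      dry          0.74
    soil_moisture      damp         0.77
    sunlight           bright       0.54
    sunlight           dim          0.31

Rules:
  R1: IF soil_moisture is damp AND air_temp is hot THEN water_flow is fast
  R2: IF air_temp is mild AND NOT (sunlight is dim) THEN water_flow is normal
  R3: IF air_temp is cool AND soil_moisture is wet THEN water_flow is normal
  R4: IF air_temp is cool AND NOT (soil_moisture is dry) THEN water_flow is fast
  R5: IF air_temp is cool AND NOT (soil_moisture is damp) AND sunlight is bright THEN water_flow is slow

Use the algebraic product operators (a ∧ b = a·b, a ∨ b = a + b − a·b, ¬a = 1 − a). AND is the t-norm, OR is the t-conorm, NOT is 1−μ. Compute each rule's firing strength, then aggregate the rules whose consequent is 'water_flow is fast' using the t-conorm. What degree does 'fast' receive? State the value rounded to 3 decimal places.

R1: damp=0.77, hot=0.70; AND[a·b] → w = 0.5390
R2: mild=0.32, ¬dim=1−0.31=0.69; AND[a·b] → w = 0.2208
R3: cool=0.92, wet=0.28; AND[a·b] → w = 0.2576
R4: cool=0.92, ¬dry=1−0.74=0.26; AND[a·b] → w = 0.2392
R5: cool=0.92, ¬damp=1−0.77=0.23, bright=0.54; AND[a·b] → w = 0.1143
Rules with consequent 'fast': {R1, R4} → strengths 0.5390, 0.2392
Aggregate via t-conorm [a + b − a·b]: 0.6493

0.649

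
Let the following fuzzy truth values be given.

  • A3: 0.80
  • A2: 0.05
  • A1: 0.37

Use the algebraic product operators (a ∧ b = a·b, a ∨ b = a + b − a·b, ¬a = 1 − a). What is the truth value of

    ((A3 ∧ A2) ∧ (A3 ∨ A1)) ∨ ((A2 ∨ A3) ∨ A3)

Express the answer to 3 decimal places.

A3 ∧ A2 = a·b on (0.8000, 0.0500) = 0.0400
A3 ∨ A1 = a + b − a·b on (0.8000, 0.3700) = 0.8740
(A3 ∧ A2) ∧ (A3 ∨ A1) = a·b on (0.0400, 0.8740) = 0.0350
A2 ∨ A3 = a + b − a·b on (0.0500, 0.8000) = 0.8100
(A2 ∨ A3) ∨ A3 = a + b − a·b on (0.8100, 0.8000) = 0.9620
((A3 ∧ A2) ∧ (A3 ∨ A1)) ∨ ((A2 ∨ A3) ∨ A3) = a + b − a·b on (0.0350, 0.9620) = 0.9633

0.963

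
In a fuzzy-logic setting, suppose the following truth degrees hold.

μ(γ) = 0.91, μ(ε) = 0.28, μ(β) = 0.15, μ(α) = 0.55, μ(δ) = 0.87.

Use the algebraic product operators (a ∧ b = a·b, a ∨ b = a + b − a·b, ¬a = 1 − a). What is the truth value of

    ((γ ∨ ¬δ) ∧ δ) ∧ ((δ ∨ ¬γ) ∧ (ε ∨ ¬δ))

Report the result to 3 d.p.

¬δ = 1 − 0.8700 = 0.1300
γ ∨ ¬δ = a + b − a·b on (0.9100, 0.1300) = 0.9217
(γ ∨ ¬δ) ∧ δ = a·b on (0.9217, 0.8700) = 0.8019
¬γ = 1 − 0.9100 = 0.0900
δ ∨ ¬γ = a + b − a·b on (0.8700, 0.0900) = 0.8817
¬δ = 1 − 0.8700 = 0.1300
ε ∨ ¬δ = a + b − a·b on (0.2800, 0.1300) = 0.3736
(δ ∨ ¬γ) ∧ (ε ∨ ¬δ) = a·b on (0.8817, 0.3736) = 0.3294
((γ ∨ ¬δ) ∧ δ) ∧ ((δ ∨ ¬γ) ∧ (ε ∨ ¬δ)) = a·b on (0.8019, 0.3294) = 0.2641

0.264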